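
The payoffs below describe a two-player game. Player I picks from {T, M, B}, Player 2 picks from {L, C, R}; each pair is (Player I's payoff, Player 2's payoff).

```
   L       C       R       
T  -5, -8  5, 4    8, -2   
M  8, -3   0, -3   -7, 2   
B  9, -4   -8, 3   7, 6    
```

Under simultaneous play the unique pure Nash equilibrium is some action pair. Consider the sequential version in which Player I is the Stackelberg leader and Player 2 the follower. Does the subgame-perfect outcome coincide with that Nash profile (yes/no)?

Player 2 best-responds to each possible Player I move:
- T: BR = C, leader payoff 5.
- M: BR = R, leader payoff -7.
- B: BR = R, leader payoff 7.
Maximizing over 5, -7, 7, Player I chooses B. Subgame-perfect outcome: (B, R) with payoffs (7, 6).
Under simultaneous play:
Player I's best replies: L→B; C→T; R→T.
Player 2's best replies: T→C; M→R; B→R.
Only (T, C) has each player best-responding; Nash payoffs (5, 4).
Sequential outcome (B, R) differs from the Nash profile (T, C).

no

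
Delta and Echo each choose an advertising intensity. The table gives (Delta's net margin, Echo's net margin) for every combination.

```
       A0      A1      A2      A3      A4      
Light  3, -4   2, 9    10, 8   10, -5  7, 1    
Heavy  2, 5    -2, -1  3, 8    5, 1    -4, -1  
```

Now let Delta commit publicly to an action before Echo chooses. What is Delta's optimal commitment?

Backward induction with Delta moving first.
- Light: Echo compares -4, 9, 8, -5, 1 and picks A1; Delta would get 2.
- Heavy: Echo compares 5, -1, 8, 1, -1 and picks A2; Delta would get 3.
Maximizing over 2, 3, Delta chooses Heavy. Subgame-perfect outcome: (Heavy, A2) with payoffs (3, 8).

Heavy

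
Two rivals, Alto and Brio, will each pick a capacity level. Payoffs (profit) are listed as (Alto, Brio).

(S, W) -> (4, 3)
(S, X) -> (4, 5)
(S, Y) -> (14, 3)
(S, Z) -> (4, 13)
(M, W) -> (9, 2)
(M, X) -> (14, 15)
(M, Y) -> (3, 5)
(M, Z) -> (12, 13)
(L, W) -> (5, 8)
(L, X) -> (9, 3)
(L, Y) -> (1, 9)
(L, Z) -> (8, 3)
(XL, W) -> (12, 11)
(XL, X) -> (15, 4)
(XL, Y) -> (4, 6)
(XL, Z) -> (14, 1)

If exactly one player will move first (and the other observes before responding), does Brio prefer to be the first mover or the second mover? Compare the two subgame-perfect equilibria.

second

If Alto leads: Brio's best replies are S→Z, M→X, L→Y, XL→W; Alto's induced payoffs 4, 14, 1, 12; outcome (M, X), payoffs (14, 15).
If Brio leads: Alto's best replies are W→XL, X→XL, Y→S, Z→XL; Brio's induced payoffs 11, 4, 3, 1; outcome (XL, W), payoffs (12, 11).
Brio gets 11 moving first and 15 moving second, so Brio prefers to move second.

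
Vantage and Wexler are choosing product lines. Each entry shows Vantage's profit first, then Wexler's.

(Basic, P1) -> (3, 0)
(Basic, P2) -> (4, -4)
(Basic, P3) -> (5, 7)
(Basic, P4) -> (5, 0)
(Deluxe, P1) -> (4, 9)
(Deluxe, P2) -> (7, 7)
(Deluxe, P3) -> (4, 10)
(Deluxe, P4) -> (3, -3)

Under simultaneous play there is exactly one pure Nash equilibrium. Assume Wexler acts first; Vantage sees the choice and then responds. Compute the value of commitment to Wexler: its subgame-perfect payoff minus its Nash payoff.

2

Vantage best-responds to each possible Wexler move:
- P1: BR = Deluxe, leader payoff 9.
- P2: BR = Deluxe, leader payoff 7.
- P3: BR = Basic, leader payoff 7.
- P4: BR = Basic, leader payoff 0.
Maximizing over 9, 7, 7, 0, Wexler chooses P1. Subgame-perfect outcome: (Deluxe, P1) with payoffs (4, 9).
For the simultaneous game, intersect best replies.
Vantage's best replies: P1→Deluxe; P2→Deluxe; P3→Basic; P4→Basic.
Wexler's best replies: Basic→P3; Deluxe→P3.
Only (Basic, P3) has each player best-responding; Nash payoffs (5, 7).
Wexler's commitment gain: 9 − 7 = 2.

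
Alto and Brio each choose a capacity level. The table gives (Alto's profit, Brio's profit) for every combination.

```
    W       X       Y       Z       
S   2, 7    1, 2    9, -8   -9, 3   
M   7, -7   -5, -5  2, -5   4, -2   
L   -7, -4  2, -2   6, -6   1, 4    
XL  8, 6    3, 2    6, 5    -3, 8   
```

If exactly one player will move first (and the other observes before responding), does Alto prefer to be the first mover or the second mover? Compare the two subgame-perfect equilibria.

second

If Alto leads: Brio's best replies are S→W, M→Z, L→Z, XL→Z; Alto's induced payoffs 2, 4, 1, -3; outcome (M, Z), payoffs (4, -2).
If Brio leads: Alto's best replies are W→XL, X→XL, Y→S, Z→M; Brio's induced payoffs 6, 2, -8, -2; outcome (XL, W), payoffs (8, 6).
Alto gets 4 moving first and 8 moving second, so Alto prefers to move second.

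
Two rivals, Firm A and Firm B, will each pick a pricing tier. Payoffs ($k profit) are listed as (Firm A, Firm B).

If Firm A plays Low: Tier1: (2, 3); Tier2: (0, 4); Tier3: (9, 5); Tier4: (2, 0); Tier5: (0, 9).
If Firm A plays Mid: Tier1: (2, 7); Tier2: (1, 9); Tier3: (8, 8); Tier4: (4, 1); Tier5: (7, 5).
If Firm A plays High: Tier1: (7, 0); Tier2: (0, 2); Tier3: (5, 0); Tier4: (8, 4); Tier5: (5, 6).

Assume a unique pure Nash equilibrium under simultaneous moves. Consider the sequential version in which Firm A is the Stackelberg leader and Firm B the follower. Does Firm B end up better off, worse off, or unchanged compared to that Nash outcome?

Solve by backward induction (Firm A leads).
- Low: Firm B compares 3, 4, 5, 0, 9 and picks Tier5; Firm A would get 0.
- Mid: Firm B compares 7, 9, 8, 1, 5 and picks Tier2; Firm A would get 1.
- High: Firm B compares 0, 2, 0, 4, 6 and picks Tier5; Firm A would get 5.
Maximizing over 0, 1, 5, Firm A chooses High. Subgame-perfect outcome: (High, Tier5) with payoffs (5, 6).
Under simultaneous play:
Firm A's best replies: Tier1→High; Tier2→Mid; Tier3→Low; Tier4→High; Tier5→Mid.
Firm B's best replies: Low→Tier5; Mid→Tier2; High→Tier5.
The unique mutual best reply is (Mid, Tier2), giving (1, 9).
Firm B earns 6 sequentially versus 9 at the Nash outcome: worse off.

worse off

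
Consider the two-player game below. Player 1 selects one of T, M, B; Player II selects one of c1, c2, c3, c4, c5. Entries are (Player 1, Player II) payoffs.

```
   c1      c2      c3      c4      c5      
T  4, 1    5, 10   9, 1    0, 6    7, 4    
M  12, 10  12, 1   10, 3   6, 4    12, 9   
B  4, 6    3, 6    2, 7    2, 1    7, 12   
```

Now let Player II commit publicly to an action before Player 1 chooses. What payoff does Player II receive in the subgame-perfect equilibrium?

Solve by backward induction (Player II leads).
- c1: BR = M, leader payoff 10.
- c2: BR = M, leader payoff 1.
- c3: BR = M, leader payoff 3.
- c4: BR = M, leader payoff 4.
- c5: BR = M, leader payoff 9.
Among 10, 1, 3, 4, 9, the best is 10 at c1. Subgame-perfect outcome: (M, c1) with payoffs (12, 10).

10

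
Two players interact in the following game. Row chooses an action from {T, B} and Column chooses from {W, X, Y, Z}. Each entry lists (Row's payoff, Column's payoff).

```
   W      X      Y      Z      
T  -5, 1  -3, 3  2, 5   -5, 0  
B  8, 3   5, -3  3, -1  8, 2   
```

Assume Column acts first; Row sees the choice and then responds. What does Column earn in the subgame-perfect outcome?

Row best-responds to each possible Column move:
- W: Row compares -5, 8 and picks B; Column would get 3.
- X: Row compares -3, 5 and picks B; Column would get -3.
- Y: Row compares 2, 3 and picks B; Column would get -1.
- Z: Row compares -5, 8 and picks B; Column would get 2.
Among 3, -3, -1, 2, the best is 3 at W. Subgame-perfect outcome: (B, W) with payoffs (8, 3).

3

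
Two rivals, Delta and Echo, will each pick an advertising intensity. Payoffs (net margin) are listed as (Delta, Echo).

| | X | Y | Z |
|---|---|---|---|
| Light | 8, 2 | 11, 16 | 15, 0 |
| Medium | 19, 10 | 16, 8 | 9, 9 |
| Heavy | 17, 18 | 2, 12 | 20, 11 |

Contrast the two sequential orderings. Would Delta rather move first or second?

second

If Delta leads: Echo's best replies are Light→Y, Medium→X, Heavy→X; Delta's induced payoffs 11, 19, 17; outcome (Medium, X), payoffs (19, 10).
If Echo leads: Delta's best replies are X→Medium, Y→Medium, Z→Heavy; Echo's induced payoffs 10, 8, 11; outcome (Heavy, Z), payoffs (20, 11).
Delta gets 19 moving first and 20 moving second, so Delta prefers to move second.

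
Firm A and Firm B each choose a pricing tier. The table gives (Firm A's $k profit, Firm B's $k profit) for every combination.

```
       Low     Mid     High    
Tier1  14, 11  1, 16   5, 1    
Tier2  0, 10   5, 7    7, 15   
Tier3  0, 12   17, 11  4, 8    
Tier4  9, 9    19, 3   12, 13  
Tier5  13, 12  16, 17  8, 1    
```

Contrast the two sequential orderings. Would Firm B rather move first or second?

second

If Firm A leads: Firm B's best replies are Tier1→Mid, Tier2→High, Tier3→Low, Tier4→High, Tier5→Mid; Firm A's induced payoffs 1, 7, 0, 12, 16; outcome (Tier5, Mid), payoffs (16, 17).
If Firm B leads: Firm A's best replies are Low→Tier1, Mid→Tier4, High→Tier4; Firm B's induced payoffs 11, 3, 13; outcome (Tier4, High), payoffs (12, 13).
Firm B gets 13 moving first and 17 moving second, so Firm B prefers to move second.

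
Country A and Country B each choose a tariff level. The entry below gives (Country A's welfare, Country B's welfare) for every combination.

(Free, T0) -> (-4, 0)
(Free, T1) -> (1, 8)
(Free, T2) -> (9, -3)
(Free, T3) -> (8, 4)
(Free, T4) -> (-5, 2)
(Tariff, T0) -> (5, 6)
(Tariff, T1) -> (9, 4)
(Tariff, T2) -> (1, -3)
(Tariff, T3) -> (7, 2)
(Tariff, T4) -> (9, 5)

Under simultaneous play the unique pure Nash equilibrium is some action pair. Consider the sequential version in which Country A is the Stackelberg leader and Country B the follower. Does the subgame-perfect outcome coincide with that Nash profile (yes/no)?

yes

Work backward from Country B's decision.
- Free → Country B plays T1 (best of 0, 8, -3, 4, 2); Country A gets 1.
- Tariff → Country B plays T0 (best of 6, 4, -3, 2, 5); Country A gets 5.
Country A's induced payoffs are 1, 5, so Country A commits to Tariff. Subgame-perfect outcome: (Tariff, T0) with payoffs (5, 6).
Under simultaneous play:
Country A's best replies: T0→Tariff; T1→Tariff; T2→Free; T3→Free; T4→Tariff.
Country B's best replies: Free→T1; Tariff→T0.
Only (Tariff, T0) has each player best-responding; Nash payoffs (5, 6).
Sequential outcome (Tariff, T0) coincides with the Nash profile (Tariff, T0).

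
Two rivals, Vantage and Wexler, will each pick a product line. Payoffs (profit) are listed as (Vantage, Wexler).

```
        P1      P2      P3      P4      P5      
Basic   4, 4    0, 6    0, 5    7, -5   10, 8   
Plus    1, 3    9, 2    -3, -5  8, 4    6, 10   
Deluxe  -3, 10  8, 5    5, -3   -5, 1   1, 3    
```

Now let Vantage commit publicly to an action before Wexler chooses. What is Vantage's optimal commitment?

Basic

Wexler best-responds to each possible Vantage move:
- Basic → Wexler plays P5 (best of 4, 6, 5, -5, 8); Vantage gets 10.
- Plus → Wexler plays P5 (best of 3, 2, -5, 4, 10); Vantage gets 6.
- Deluxe → Wexler plays P1 (best of 10, 5, -3, 1, 3); Vantage gets -3.
Maximizing over 10, 6, -3, Vantage chooses Basic. Subgame-perfect outcome: (Basic, P5) with payoffs (10, 8).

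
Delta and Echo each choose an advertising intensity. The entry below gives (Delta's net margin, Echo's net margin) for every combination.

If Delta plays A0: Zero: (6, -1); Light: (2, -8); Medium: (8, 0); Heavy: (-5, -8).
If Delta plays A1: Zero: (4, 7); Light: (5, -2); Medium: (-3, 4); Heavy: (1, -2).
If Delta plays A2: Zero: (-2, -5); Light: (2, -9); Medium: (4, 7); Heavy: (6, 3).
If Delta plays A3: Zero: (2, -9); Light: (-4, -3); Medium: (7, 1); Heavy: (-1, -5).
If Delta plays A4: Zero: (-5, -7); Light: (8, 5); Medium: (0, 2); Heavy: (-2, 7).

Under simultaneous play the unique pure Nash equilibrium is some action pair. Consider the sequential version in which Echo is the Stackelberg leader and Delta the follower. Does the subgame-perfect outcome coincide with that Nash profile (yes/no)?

no

Delta best-responds to each possible Echo move:
- Zero → Delta plays A0 (best of 6, 4, -2, 2, -5); Echo gets -1.
- Light → Delta plays A4 (best of 2, 5, 2, -4, 8); Echo gets 5.
- Medium → Delta plays A0 (best of 8, -3, 4, 7, 0); Echo gets 0.
- Heavy → Delta plays A2 (best of -5, 1, 6, -1, -2); Echo gets 3.
Maximizing over -1, 5, 0, 3, Echo chooses Light. Subgame-perfect outcome: (A4, Light) with payoffs (8, 5).
For the simultaneous game, intersect best replies.
Delta's best replies: Zero→A0; Light→A4; Medium→A0; Heavy→A2.
Echo's best replies: A0→Medium; A1→Zero; A2→Medium; A3→Medium; A4→Heavy.
The unique mutual best reply is (A0, Medium), giving (8, 0).
Sequential outcome (A4, Light) differs from the Nash profile (A0, Medium).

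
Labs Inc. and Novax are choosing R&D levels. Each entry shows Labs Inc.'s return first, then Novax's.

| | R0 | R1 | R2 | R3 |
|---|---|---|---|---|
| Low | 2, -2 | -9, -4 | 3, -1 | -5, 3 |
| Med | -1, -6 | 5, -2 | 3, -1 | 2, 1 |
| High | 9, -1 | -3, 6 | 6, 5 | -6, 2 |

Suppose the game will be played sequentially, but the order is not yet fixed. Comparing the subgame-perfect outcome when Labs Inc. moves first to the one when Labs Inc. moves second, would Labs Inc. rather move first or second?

If Labs Inc. leads: Novax's best replies are Low→R3, Med→R3, High→R1; Labs Inc.'s induced payoffs -5, 2, -3; outcome (Med, R3), payoffs (2, 1).
If Novax leads: Labs Inc.'s best replies are R0→High, R1→Med, R2→High, R3→Med; Novax's induced payoffs -1, -2, 5, 1; outcome (High, R2), payoffs (6, 5).
Labs Inc. gets 2 moving first and 6 moving second, so Labs Inc. prefers to move second.

second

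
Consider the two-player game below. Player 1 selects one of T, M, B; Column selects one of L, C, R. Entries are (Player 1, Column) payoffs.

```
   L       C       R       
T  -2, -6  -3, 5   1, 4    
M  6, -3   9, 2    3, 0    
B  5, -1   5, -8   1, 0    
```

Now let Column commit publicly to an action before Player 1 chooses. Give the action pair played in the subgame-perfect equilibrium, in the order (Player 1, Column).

Work backward from Player 1's decision.
- L → Player 1 plays M (best of -2, 6, 5); Column gets -3.
- C → Player 1 plays M (best of -3, 9, 5); Column gets 2.
- R → Player 1 plays M (best of 1, 3, 1); Column gets 0.
Maximizing over -3, 2, 0, Column chooses C. Subgame-perfect outcome: (M, C) with payoffs (9, 2).

(M, C)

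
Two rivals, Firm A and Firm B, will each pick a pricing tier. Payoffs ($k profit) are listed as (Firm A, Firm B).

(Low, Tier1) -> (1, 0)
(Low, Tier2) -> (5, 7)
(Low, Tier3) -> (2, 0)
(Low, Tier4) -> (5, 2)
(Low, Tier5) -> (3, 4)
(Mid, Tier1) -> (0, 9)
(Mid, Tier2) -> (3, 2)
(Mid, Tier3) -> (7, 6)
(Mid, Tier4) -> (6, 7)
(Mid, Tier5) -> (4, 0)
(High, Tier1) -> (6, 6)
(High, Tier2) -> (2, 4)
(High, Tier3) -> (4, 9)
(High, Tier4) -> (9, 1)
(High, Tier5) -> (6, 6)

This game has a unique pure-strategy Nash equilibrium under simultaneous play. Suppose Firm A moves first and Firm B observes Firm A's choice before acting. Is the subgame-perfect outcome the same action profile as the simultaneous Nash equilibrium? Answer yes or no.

yes

Backward induction with Firm A moving first.
- Low: Firm B compares 0, 7, 0, 2, 4 and picks Tier2; Firm A would get 5.
- Mid: Firm B compares 9, 2, 6, 7, 0 and picks Tier1; Firm A would get 0.
- High: Firm B compares 6, 4, 9, 1, 6 and picks Tier3; Firm A would get 4.
Among 5, 0, 4, the best is 5 at Low. Subgame-perfect outcome: (Low, Tier2) with payoffs (5, 7).
For the simultaneous game, intersect best replies.
Firm A's best replies: Tier1→High; Tier2→Low; Tier3→Mid; Tier4→High; Tier5→High.
Firm B's best replies: Low→Tier2; Mid→Tier1; High→Tier3.
The unique mutual best reply is (Low, Tier2), giving (5, 7).
Sequential outcome (Low, Tier2) coincides with the Nash profile (Low, Tier2).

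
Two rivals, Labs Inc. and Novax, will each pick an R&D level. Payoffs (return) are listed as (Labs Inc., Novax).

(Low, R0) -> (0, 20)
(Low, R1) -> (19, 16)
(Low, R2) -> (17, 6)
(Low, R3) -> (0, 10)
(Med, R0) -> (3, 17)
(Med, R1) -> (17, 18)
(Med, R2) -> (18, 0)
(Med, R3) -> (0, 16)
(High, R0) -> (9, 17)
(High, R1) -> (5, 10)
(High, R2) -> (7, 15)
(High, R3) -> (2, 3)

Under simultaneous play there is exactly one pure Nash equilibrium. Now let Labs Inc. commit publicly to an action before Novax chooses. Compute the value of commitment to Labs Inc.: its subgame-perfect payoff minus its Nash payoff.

Work backward from Novax's decision.
- Low → Novax plays R0 (best of 20, 16, 6, 10); Labs Inc. gets 0.
- Med → Novax plays R1 (best of 17, 18, 0, 16); Labs Inc. gets 17.
- High → Novax plays R0 (best of 17, 10, 15, 3); Labs Inc. gets 9.
Among 0, 17, 9, the best is 17 at Med. Subgame-perfect outcome: (Med, R1) with payoffs (17, 18).
Now find the simultaneous Nash equilibrium.
Labs Inc.'s best replies: R0→High; R1→Low; R2→Med; R3→High.
Novax's best replies: Low→R0; Med→R1; High→R0.
Only (High, R0) has each player best-responding; Nash payoffs (9, 17).
Labs Inc.'s commitment gain: 17 − 9 = 8.

8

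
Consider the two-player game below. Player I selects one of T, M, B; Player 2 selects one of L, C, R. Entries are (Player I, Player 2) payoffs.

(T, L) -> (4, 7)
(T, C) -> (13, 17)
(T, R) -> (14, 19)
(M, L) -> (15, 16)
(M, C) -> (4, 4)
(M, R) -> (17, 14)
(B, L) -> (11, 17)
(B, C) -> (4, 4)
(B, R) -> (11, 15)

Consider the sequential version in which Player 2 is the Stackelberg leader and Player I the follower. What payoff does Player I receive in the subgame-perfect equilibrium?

Work backward from Player I's decision.
- L → Player I plays M (best of 4, 15, 11); Player 2 gets 16.
- C → Player I plays T (best of 13, 4, 4); Player 2 gets 17.
- R → Player I plays M (best of 14, 17, 11); Player 2 gets 14.
Maximizing over 16, 17, 14, Player 2 chooses C. Subgame-perfect outcome: (T, C) with payoffs (13, 17).

13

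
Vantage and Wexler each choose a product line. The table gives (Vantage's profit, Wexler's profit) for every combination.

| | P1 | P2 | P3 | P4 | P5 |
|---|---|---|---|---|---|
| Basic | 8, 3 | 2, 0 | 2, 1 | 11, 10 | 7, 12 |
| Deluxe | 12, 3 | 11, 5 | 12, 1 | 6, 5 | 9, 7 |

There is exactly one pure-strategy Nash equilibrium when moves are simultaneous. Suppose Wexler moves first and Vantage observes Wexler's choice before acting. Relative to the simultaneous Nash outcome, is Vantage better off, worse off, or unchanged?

Vantage best-responds to each possible Wexler move:
- P1 → Vantage plays Deluxe (best of 8, 12); Wexler gets 3.
- P2 → Vantage plays Deluxe (best of 2, 11); Wexler gets 5.
- P3 → Vantage plays Deluxe (best of 2, 12); Wexler gets 1.
- P4 → Vantage plays Basic (best of 11, 6); Wexler gets 10.
- P5 → Vantage plays Deluxe (best of 7, 9); Wexler gets 7.
Maximizing over 3, 5, 1, 10, 7, Wexler chooses P4. Subgame-perfect outcome: (Basic, P4) with payoffs (11, 10).
Now find the simultaneous Nash equilibrium.
Vantage's best replies: P1→Deluxe; P2→Deluxe; P3→Deluxe; P4→Basic; P5→Deluxe.
Wexler's best replies: Basic→P5; Deluxe→P5.
The unique mutual best reply is (Deluxe, P5), giving (9, 7).
Vantage earns 11 sequentially versus 9 at the Nash outcome: better off.

better off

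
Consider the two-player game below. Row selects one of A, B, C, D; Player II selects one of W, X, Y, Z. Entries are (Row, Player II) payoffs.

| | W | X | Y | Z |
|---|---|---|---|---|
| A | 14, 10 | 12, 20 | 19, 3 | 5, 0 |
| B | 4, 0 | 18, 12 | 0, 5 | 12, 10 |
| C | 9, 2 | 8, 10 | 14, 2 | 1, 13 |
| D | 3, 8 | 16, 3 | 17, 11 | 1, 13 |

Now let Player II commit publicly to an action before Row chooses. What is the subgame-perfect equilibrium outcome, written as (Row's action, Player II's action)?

(B, X)

Solve by backward induction (Player II leads).
- W → Row plays A (best of 14, 4, 9, 3); Player II gets 10.
- X → Row plays B (best of 12, 18, 8, 16); Player II gets 12.
- Y → Row plays A (best of 19, 0, 14, 17); Player II gets 3.
- Z → Row plays B (best of 5, 12, 1, 1); Player II gets 10.
Player II's induced payoffs are 10, 12, 3, 10, so Player II commits to X. Subgame-perfect outcome: (B, X) with payoffs (18, 12).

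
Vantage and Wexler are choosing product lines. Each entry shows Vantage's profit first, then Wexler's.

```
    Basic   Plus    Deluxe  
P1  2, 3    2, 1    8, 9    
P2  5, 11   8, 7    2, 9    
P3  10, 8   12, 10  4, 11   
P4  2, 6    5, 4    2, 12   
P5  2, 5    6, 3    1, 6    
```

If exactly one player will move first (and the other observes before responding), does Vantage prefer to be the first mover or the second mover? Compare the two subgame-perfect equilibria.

second

If Vantage leads: Wexler's best replies are P1→Deluxe, P2→Basic, P3→Deluxe, P4→Deluxe, P5→Deluxe; Vantage's induced payoffs 8, 5, 4, 2, 1; outcome (P1, Deluxe), payoffs (8, 9).
If Wexler leads: Vantage's best replies are Basic→P3, Plus→P3, Deluxe→P1; Wexler's induced payoffs 8, 10, 9; outcome (P3, Plus), payoffs (12, 10).
Vantage gets 8 moving first and 12 moving second, so Vantage prefers to move second.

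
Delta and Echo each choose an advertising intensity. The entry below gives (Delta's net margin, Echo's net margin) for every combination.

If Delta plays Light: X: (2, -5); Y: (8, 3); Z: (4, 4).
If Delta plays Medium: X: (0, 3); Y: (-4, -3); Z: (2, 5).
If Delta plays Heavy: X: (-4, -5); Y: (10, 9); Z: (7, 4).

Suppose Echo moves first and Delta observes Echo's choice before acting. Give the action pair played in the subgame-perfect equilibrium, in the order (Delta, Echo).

(Heavy, Y)

Work backward from Delta's decision.
- X: Delta compares 2, 0, -4 and picks Light; Echo would get -5.
- Y: Delta compares 8, -4, 10 and picks Heavy; Echo would get 9.
- Z: Delta compares 4, 2, 7 and picks Heavy; Echo would get 4.
Among -5, 9, 4, the best is 9 at Y. Subgame-perfect outcome: (Heavy, Y) with payoffs (10, 9).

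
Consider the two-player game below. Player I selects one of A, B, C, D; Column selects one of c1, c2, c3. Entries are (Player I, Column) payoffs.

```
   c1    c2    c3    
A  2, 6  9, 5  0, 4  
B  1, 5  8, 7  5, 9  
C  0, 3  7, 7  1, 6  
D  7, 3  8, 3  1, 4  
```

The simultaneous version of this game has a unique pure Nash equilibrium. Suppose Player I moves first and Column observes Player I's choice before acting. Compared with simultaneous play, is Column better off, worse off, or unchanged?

Solve by backward induction (Player I leads).
- A → Column plays c1 (best of 6, 5, 4); Player I gets 2.
- B → Column plays c3 (best of 5, 7, 9); Player I gets 5.
- C → Column plays c2 (best of 3, 7, 6); Player I gets 7.
- D → Column plays c3 (best of 3, 3, 4); Player I gets 1.
Among 2, 5, 7, 1, the best is 7 at C. Subgame-perfect outcome: (C, c2) with payoffs (7, 7).
Under simultaneous play:
Player I's best replies: c1→D; c2→A; c3→B.
Column's best replies: A→c1; B→c3; C→c2; D→c3.
The unique mutual best reply is (B, c3), giving (5, 9).
Column earns 7 sequentially versus 9 at the Nash outcome: worse off.

worse off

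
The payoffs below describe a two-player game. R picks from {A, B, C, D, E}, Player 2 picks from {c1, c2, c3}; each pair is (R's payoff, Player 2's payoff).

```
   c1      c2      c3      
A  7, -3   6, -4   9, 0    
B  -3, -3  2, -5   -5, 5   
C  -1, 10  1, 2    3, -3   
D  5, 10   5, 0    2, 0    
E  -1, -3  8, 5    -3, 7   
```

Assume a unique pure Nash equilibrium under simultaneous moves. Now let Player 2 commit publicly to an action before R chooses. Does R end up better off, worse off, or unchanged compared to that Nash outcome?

Work backward from R's decision.
- c1: BR = A, leader payoff -3.
- c2: BR = E, leader payoff 5.
- c3: BR = A, leader payoff 0.
Maximizing over -3, 5, 0, Player 2 chooses c2. Subgame-perfect outcome: (E, c2) with payoffs (8, 5).
Under simultaneous play:
R's best replies: c1→A; c2→E; c3→A.
Player 2's best replies: A→c3; B→c3; C→c1; D→c1; E→c3.
The unique mutual best reply is (A, c3), giving (9, 0).
R earns 8 sequentially versus 9 at the Nash outcome: worse off.

worse off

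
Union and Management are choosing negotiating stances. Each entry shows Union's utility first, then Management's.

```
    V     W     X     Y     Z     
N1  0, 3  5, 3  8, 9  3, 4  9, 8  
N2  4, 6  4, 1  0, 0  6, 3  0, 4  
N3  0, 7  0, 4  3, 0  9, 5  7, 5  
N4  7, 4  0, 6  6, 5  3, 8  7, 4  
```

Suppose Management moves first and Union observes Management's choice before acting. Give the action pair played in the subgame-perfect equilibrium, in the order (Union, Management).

(N1, X)

Backward induction with Management moving first.
- V: Union compares 0, 4, 0, 7 and picks N4; Management would get 4.
- W: Union compares 5, 4, 0, 0 and picks N1; Management would get 3.
- X: Union compares 8, 0, 3, 6 and picks N1; Management would get 9.
- Y: Union compares 3, 6, 9, 3 and picks N3; Management would get 5.
- Z: Union compares 9, 0, 7, 7 and picks N1; Management would get 8.
Management's induced payoffs are 4, 3, 9, 5, 8, so Management commits to X. Subgame-perfect outcome: (N1, X) with payoffs (8, 9).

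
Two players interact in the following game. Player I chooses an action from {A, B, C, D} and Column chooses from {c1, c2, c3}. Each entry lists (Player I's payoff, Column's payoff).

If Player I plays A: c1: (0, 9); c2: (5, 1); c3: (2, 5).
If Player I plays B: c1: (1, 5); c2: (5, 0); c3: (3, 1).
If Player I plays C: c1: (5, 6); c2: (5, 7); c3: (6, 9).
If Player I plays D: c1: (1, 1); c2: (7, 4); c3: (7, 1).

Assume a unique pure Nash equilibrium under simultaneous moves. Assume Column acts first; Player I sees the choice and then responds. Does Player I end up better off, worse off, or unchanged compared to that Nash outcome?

Work backward from Player I's decision.
- c1: Player I compares 0, 1, 5, 1 and picks C; Column would get 6.
- c2: Player I compares 5, 5, 5, 7 and picks D; Column would get 4.
- c3: Player I compares 2, 3, 6, 7 and picks D; Column would get 1.
Column's induced payoffs are 6, 4, 1, so Column commits to c1. Subgame-perfect outcome: (C, c1) with payoffs (5, 6).
Now find the simultaneous Nash equilibrium.
Player I's best replies: c1→C; c2→D; c3→D.
Column's best replies: A→c1; B→c1; C→c3; D→c2.
The unique mutual best reply is (D, c2), giving (7, 4).
Player I earns 5 sequentially versus 7 at the Nash outcome: worse off.

worse off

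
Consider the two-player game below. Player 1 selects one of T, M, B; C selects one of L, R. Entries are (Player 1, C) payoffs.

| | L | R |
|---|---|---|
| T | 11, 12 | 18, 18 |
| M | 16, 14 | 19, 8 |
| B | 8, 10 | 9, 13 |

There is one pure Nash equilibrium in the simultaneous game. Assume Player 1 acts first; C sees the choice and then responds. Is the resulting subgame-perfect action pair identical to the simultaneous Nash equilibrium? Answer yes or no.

Solve by backward induction (Player 1 leads).
- T → C plays R (best of 12, 18); Player 1 gets 18.
- M → C plays L (best of 14, 8); Player 1 gets 16.
- B → C plays R (best of 10, 13); Player 1 gets 9.
Among 18, 16, 9, the best is 18 at T. Subgame-perfect outcome: (T, R) with payoffs (18, 18).
For the simultaneous game, intersect best replies.
Player 1's best replies: L→M; R→M.
C's best replies: T→R; M→L; B→R.
The unique mutual best reply is (M, L), giving (16, 14).
Sequential outcome (T, R) differs from the Nash profile (M, L).

no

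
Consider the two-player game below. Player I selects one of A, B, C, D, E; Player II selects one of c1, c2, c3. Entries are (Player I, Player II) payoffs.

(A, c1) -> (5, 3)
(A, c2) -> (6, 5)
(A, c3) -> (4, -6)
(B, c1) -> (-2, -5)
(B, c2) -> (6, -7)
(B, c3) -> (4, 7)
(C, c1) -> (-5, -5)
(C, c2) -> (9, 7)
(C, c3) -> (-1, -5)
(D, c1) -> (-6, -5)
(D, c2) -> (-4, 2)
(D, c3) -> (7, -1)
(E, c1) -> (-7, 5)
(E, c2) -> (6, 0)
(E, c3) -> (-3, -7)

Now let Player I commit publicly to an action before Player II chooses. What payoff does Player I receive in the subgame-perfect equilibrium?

9

Solve by backward induction (Player I leads).
- A: BR = c2, leader payoff 6.
- B: BR = c3, leader payoff 4.
- C: BR = c2, leader payoff 9.
- D: BR = c2, leader payoff -4.
- E: BR = c1, leader payoff -7.
Maximizing over 6, 4, 9, -4, -7, Player I chooses C. Subgame-perfect outcome: (C, c2) with payoffs (9, 7).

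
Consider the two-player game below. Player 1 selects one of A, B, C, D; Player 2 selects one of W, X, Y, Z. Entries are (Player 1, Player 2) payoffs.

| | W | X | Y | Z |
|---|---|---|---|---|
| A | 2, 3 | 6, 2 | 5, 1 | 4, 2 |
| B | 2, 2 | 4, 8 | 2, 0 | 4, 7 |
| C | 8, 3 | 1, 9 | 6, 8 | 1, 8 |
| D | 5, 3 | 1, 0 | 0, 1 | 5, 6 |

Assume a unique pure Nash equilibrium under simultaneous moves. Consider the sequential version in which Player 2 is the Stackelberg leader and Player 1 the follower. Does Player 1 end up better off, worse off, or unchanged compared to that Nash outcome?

better off

Player 1 best-responds to each possible Player 2 move:
- W → Player 1 plays C (best of 2, 2, 8, 5); Player 2 gets 3.
- X → Player 1 plays A (best of 6, 4, 1, 1); Player 2 gets 2.
- Y → Player 1 plays C (best of 5, 2, 6, 0); Player 2 gets 8.
- Z → Player 1 plays D (best of 4, 4, 1, 5); Player 2 gets 6.
Player 2's induced payoffs are 3, 2, 8, 6, so Player 2 commits to Y. Subgame-perfect outcome: (C, Y) with payoffs (6, 8).
For the simultaneous game, intersect best replies.
Player 1's best replies: W→C; X→A; Y→C; Z→D.
Player 2's best replies: A→W; B→X; C→X; D→Z.
The unique mutual best reply is (D, Z), giving (5, 6).
Player 1 earns 6 sequentially versus 5 at the Nash outcome: better off.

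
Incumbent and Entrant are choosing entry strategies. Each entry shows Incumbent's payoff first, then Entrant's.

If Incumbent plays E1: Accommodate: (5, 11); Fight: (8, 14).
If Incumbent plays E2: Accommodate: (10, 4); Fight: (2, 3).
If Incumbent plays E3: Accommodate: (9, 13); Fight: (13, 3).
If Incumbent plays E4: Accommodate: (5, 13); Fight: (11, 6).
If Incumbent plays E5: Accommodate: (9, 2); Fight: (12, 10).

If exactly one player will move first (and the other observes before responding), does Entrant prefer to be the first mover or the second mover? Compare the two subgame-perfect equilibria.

If Incumbent leads: Entrant's best replies are E1→Fight, E2→Accommodate, E3→Accommodate, E4→Accommodate, E5→Fight; Incumbent's induced payoffs 8, 10, 9, 5, 12; outcome (E5, Fight), payoffs (12, 10).
If Entrant leads: Incumbent's best replies are Accommodate→E2, Fight→E3; Entrant's induced payoffs 4, 3; outcome (E2, Accommodate), payoffs (10, 4).
Entrant gets 4 moving first and 10 moving second, so Entrant prefers to move second.

second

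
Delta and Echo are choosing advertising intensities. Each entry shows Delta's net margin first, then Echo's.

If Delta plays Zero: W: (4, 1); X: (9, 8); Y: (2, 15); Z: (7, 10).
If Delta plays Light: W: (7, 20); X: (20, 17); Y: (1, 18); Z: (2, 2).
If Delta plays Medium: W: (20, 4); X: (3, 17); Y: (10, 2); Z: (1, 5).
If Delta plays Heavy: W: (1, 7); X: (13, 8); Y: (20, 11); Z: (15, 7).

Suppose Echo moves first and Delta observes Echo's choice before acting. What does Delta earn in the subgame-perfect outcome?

Solve by backward induction (Echo leads).
- W → Delta plays Medium (best of 4, 7, 20, 1); Echo gets 4.
- X → Delta plays Light (best of 9, 20, 3, 13); Echo gets 17.
- Y → Delta plays Heavy (best of 2, 1, 10, 20); Echo gets 11.
- Z → Delta plays Heavy (best of 7, 2, 1, 15); Echo gets 7.
Maximizing over 4, 17, 11, 7, Echo chooses X. Subgame-perfect outcome: (Light, X) with payoffs (20, 17).

20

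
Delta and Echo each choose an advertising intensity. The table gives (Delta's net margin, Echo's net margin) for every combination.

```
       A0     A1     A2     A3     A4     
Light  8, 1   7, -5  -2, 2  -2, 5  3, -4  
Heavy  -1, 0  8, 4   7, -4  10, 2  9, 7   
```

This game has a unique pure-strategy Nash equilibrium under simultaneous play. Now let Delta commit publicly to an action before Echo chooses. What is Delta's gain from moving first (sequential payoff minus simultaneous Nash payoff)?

Solve by backward induction (Delta leads).
- Light: BR = A3, leader payoff -2.
- Heavy: BR = A4, leader payoff 9.
Among -2, 9, the best is 9 at Heavy. Subgame-perfect outcome: (Heavy, A4) with payoffs (9, 7).
Under simultaneous play:
Delta's best replies: A0→Light; A1→Heavy; A2→Heavy; A3→Heavy; A4→Heavy.
Echo's best replies: Light→A3; Heavy→A4.
Only (Heavy, A4) has each player best-responding; Nash payoffs (9, 7).
Delta's commitment gain: 9 − 9 = 0.

0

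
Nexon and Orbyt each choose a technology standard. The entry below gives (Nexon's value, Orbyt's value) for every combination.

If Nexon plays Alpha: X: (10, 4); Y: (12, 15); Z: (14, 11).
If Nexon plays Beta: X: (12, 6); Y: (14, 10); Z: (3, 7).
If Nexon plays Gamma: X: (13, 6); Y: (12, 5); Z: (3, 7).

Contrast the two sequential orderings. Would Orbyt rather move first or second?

If Nexon leads: Orbyt's best replies are Alpha→Y, Beta→Y, Gamma→Z; Nexon's induced payoffs 12, 14, 3; outcome (Beta, Y), payoffs (14, 10).
If Orbyt leads: Nexon's best replies are X→Gamma, Y→Beta, Z→Alpha; Orbyt's induced payoffs 6, 10, 11; outcome (Alpha, Z), payoffs (14, 11).
Orbyt gets 11 moving first and 10 moving second, so Orbyt prefers to move first.

first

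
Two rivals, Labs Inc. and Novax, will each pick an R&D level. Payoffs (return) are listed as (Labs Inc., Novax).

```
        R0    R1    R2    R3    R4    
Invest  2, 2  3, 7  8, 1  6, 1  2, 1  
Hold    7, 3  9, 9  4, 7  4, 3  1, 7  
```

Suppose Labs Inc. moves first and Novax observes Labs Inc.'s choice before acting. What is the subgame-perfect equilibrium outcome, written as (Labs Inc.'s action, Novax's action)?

Work backward from Novax's decision.
- Invest: BR = R1, leader payoff 3.
- Hold: BR = R1, leader payoff 9.
Maximizing over 3, 9, Labs Inc. chooses Hold. Subgame-perfect outcome: (Hold, R1) with payoffs (9, 9).

(Hold, R1)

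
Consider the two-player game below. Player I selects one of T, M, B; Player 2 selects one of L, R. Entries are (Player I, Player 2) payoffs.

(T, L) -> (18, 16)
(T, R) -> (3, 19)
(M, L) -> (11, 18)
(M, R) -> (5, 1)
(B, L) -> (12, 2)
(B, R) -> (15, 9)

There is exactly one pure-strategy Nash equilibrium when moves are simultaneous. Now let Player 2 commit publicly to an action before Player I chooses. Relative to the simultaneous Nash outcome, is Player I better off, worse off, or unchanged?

Player I best-responds to each possible Player 2 move:
- L → Player I plays T (best of 18, 11, 12); Player 2 gets 16.
- R → Player I plays B (best of 3, 5, 15); Player 2 gets 9.
Maximizing over 16, 9, Player 2 chooses L. Subgame-perfect outcome: (T, L) with payoffs (18, 16).
Now find the simultaneous Nash equilibrium.
Player I's best replies: L→T; R→B.
Player 2's best replies: T→R; M→L; B→R.
The unique mutual best reply is (B, R), giving (15, 9).
Player I earns 18 sequentially versus 15 at the Nash outcome: better off.

better off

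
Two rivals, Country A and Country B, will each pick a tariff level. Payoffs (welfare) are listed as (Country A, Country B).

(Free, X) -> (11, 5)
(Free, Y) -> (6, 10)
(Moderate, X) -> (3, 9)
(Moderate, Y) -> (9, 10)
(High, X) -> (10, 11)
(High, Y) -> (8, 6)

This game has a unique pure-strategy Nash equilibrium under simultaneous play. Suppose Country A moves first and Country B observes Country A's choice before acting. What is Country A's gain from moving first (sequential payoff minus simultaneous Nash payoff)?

1

Work backward from Country B's decision.
- Free → Country B plays Y (best of 5, 10); Country A gets 6.
- Moderate → Country B plays Y (best of 9, 10); Country A gets 9.
- High → Country B plays X (best of 11, 6); Country A gets 10.
Among 6, 9, 10, the best is 10 at High. Subgame-perfect outcome: (High, X) with payoffs (10, 11).
Under simultaneous play:
Country A's best replies: X→Free; Y→Moderate.
Country B's best replies: Free→Y; Moderate→Y; High→X.
The unique mutual best reply is (Moderate, Y), giving (9, 10).
Country A's commitment gain: 10 − 9 = 1.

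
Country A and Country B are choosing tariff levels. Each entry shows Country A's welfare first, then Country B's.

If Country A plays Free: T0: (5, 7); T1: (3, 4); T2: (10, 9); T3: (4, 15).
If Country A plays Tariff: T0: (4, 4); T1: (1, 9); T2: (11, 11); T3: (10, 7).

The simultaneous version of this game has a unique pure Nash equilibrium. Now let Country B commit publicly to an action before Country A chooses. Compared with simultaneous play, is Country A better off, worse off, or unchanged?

Solve by backward induction (Country B leads).
- T0: Country A compares 5, 4 and picks Free; Country B would get 7.
- T1: Country A compares 3, 1 and picks Free; Country B would get 4.
- T2: Country A compares 10, 11 and picks Tariff; Country B would get 11.
- T3: Country A compares 4, 10 and picks Tariff; Country B would get 7.
Among 7, 4, 11, 7, the best is 11 at T2. Subgame-perfect outcome: (Tariff, T2) with payoffs (11, 11).
For the simultaneous game, intersect best replies.
Country A's best replies: T0→Free; T1→Free; T2→Tariff; T3→Tariff.
Country B's best replies: Free→T3; Tariff→T2.
The unique mutual best reply is (Tariff, T2), giving (11, 11).
Country A earns 11 sequentially versus 11 at the Nash outcome: unchanged.

unchanged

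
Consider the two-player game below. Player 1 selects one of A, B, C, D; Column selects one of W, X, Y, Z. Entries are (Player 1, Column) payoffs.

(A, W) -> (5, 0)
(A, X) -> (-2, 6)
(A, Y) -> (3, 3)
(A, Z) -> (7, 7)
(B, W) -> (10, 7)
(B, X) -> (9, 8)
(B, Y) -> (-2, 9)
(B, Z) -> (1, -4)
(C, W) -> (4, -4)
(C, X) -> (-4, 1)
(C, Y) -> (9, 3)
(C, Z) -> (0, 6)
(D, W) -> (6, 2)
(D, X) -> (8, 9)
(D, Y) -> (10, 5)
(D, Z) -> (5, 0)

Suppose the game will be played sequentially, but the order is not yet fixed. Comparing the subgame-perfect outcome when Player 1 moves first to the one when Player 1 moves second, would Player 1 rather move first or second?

second

If Player 1 leads: Column's best replies are A→Z, B→Y, C→Z, D→X; Player 1's induced payoffs 7, -2, 0, 8; outcome (D, X), payoffs (8, 9).
If Column leads: Player 1's best replies are W→B, X→B, Y→D, Z→A; Column's induced payoffs 7, 8, 5, 7; outcome (B, X), payoffs (9, 8).
Player 1 gets 8 moving first and 9 moving second, so Player 1 prefers to move second.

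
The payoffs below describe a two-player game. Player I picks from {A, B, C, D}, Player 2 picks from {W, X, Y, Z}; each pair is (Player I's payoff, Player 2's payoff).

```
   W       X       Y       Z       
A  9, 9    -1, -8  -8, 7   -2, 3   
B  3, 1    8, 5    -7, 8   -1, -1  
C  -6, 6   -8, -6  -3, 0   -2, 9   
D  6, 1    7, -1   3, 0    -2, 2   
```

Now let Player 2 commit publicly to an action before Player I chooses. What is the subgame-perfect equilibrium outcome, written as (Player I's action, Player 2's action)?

(A, W)

Backward induction with Player 2 moving first.
- W: BR = A, leader payoff 9.
- X: BR = B, leader payoff 5.
- Y: BR = D, leader payoff 0.
- Z: BR = B, leader payoff -1.
Player 2's induced payoffs are 9, 5, 0, -1, so Player 2 commits to W. Subgame-perfect outcome: (A, W) with payoffs (9, 9).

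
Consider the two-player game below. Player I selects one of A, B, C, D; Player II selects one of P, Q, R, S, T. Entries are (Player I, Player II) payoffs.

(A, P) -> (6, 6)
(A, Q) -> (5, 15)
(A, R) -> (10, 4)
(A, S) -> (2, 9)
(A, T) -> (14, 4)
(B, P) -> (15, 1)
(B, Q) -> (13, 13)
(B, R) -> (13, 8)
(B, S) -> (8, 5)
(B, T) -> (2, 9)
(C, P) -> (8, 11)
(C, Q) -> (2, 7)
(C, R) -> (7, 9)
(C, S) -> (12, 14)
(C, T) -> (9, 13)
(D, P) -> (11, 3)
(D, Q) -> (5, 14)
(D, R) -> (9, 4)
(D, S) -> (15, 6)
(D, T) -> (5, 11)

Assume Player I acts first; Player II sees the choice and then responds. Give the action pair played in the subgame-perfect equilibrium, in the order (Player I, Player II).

Work backward from Player II's decision.
- A → Player II plays Q (best of 6, 15, 4, 9, 4); Player I gets 5.
- B → Player II plays Q (best of 1, 13, 8, 5, 9); Player I gets 13.
- C → Player II plays S (best of 11, 7, 9, 14, 13); Player I gets 12.
- D → Player II plays Q (best of 3, 14, 4, 6, 11); Player I gets 5.
Player I's induced payoffs are 5, 13, 12, 5, so Player I commits to B. Subgame-perfect outcome: (B, Q) with payoffs (13, 13).

(B, Q)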